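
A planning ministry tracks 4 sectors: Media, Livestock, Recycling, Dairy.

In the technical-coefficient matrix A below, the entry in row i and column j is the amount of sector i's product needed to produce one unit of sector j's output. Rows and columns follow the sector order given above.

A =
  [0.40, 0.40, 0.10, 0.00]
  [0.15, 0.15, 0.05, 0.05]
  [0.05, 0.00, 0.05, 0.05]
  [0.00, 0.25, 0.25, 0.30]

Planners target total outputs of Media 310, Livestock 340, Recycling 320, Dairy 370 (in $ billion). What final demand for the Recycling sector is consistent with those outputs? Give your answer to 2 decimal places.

d_3 = 270.00

I − A =
  [   0.60    -0.40    -0.10     0.00]
  [  -0.15     0.85    -0.05    -0.05]
  [  -0.05     0.00     0.95    -0.05]
  [   0.00    -0.25    -0.25     0.70]
d = (I − A) x:
  d_1 = (+0.60)·310 + (-0.40)·340 + (-0.10)·320 + (+0.00)·370 = 18.00
  d_2 = (-0.15)·310 + (+0.85)·340 + (-0.05)·320 + (-0.05)·370 = 208.00
  d_3 = (-0.05)·310 + (+0.00)·340 + (+0.95)·320 + (-0.05)·370 = 270.00
  d_4 = (+0.00)·310 + (-0.25)·340 + (-0.25)·320 + (+0.70)·370 = 94.00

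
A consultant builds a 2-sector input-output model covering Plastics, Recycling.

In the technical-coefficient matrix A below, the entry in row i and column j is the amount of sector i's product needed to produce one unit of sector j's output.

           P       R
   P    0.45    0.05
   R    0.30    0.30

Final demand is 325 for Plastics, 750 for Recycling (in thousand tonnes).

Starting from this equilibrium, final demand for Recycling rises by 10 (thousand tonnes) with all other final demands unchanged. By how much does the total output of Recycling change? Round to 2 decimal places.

Δx_R = 14.86

I − A =
  [   0.55    -0.05]
  [  -0.30     0.70]
det(I−A) = (0.55)(0.70) − (-0.05)(-0.30) = 0.3700
adj(I−A) = [[0.70, 0.05], [0.30, 0.55]]
(I − A)⁻¹ = adj(I−A) / det(I−A) ≈
  [   1.8919     0.1351]
  [   0.8108     1.4865]
Δx = (I − A)⁻¹ Δd with Δd having +10 in the Recycling component and 0 elsewhere.
So Δx_R = L_RR · (+10), where L_RR = adj(I−A)_RR / det(I−A) = 0.55 / 0.3700.
Δx_R = 0.55 × (+10) / 0.3700 = 5.50 / 0.3700 ≈ 14.86.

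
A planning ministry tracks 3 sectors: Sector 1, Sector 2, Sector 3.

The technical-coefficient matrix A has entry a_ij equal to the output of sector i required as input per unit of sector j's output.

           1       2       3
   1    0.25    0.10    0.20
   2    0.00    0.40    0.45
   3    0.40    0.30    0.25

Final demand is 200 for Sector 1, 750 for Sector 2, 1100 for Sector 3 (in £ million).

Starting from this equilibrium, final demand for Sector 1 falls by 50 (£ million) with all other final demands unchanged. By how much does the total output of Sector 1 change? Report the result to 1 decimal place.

I − A =
  [   0.75    -0.10    -0.20]
  [   0.00     0.60    -0.45]
  [  -0.40    -0.30     0.75]
Cofactors of I−A, C_ij = (−1)^(i+j)·(minor ij) (rows/columns in the sector order above):
  C_11 = (0.60)(0.75) − (-0.45)(-0.30) = 0.3150
  C_12 = −[(0.00)(0.75) − (-0.45)(-0.40)] = 0.1800
  C_13 = (0.00)(-0.30) − (0.60)(-0.40) = 0.2400
  C_21 = −[(-0.10)(0.75) − (-0.20)(-0.30)] = 0.1350
  C_22 = (0.75)(0.75) − (-0.20)(-0.40) = 0.4825
  C_23 = −[(0.75)(-0.30) − (-0.10)(-0.40)] = 0.2650
  C_31 = (-0.10)(-0.45) − (-0.20)(0.60) = 0.1650
  C_32 = −[(0.75)(-0.45) − (-0.20)(0.00)] = 0.3375
  C_33 = (0.75)(0.60) − (-0.10)(0.00) = 0.4500
det(I−A) = Σ_j (I−A)_1j·C_1j = (0.75)(0.3150) + (-0.10)(0.1800) + (-0.20)(0.2400) = 0.17025
adj(I−A) = Cᵀ =
  [ 0.3150   0.1350   0.1650]
  [ 0.1800   0.4825   0.3375]
  [ 0.2400   0.2650   0.4500]
(I − A)⁻¹ = adj(I−A) / det(I−A) ≈
  [   1.8502     0.7930     0.9692]
  [   1.0573     2.8341     1.9824]
  [   1.4097     1.5565     2.6432]
Δx = (I − A)⁻¹ Δd with Δd having -50 in the Sector 1 component and 0 elsewhere.
So Δx_1 = L_11 · (-50), where L_11 = adj(I−A)_11 / det(I−A) = 0.3150 / 0.17025.
Δx_1 = 0.3150 × (-50) / 0.17025 = -15.75 / 0.17025 ≈ -92.5.

Δx_1 = -92.5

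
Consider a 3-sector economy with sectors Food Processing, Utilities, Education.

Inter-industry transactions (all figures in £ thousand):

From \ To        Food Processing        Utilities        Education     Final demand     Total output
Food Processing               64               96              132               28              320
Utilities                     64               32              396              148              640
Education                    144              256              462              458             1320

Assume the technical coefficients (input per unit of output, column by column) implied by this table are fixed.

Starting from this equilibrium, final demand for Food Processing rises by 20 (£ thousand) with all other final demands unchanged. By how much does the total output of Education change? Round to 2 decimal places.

Technical coefficients a_ij = z_ij / X_j:
  a_FF = 64/320 = 0.20, a_UF = 64/320 = 0.20, a_EF = 144/320 = 0.45
  a_FU = 96/640 = 0.15, a_UU = 32/640 = 0.05, a_EU = 256/640 = 0.40
  a_FE = 132/1320 = 0.10, a_UE = 396/1320 = 0.30, a_EE = 462/1320 = 0.35
I − A =
  [   0.80    -0.15    -0.10]
  [  -0.20     0.95    -0.30]
  [  -0.45    -0.40     0.65]
Cofactors of I−A, C_ij = (−1)^(i+j)·(minor ij) (rows/columns in the sector order above):
  C_11 = (0.95)(0.65) − (-0.30)(-0.40) = 0.4975
  C_12 = −[(-0.20)(0.65) − (-0.30)(-0.45)] = 0.2650
  C_13 = (-0.20)(-0.40) − (0.95)(-0.45) = 0.5075
  C_21 = −[(-0.15)(0.65) − (-0.10)(-0.40)] = 0.1375
  C_22 = (0.80)(0.65) − (-0.10)(-0.45) = 0.4750
  C_23 = −[(0.80)(-0.40) − (-0.15)(-0.45)] = 0.3875
  C_31 = (-0.15)(-0.30) − (-0.10)(0.95) = 0.1400
  C_32 = −[(0.80)(-0.30) − (-0.10)(-0.20)] = 0.2600
  C_33 = (0.80)(0.95) − (-0.15)(-0.20) = 0.7300
det(I−A) = Σ_j (I−A)_1j·C_1j = (0.80)(0.4975) + (-0.15)(0.2650) + (-0.10)(0.5075) = 0.3075
adj(I−A) = Cᵀ =
  [ 0.4975   0.1375   0.1400]
  [ 0.2650   0.4750   0.2600]
  [ 0.5075   0.3875   0.7300]
(I − A)⁻¹ = adj(I−A) / det(I−A) ≈
  [   1.6179     0.4472     0.4553]
  [   0.8618     1.5447     0.8455]
  [   1.6504     1.2602     2.3740]
Δx = (I − A)⁻¹ Δd with Δd having +20 in the Food Processing component and 0 elsewhere.
So Δx_E = L_EF · (+20), where L_EF = adj(I−A)_EF / det(I−A) = 0.5075 / 0.3075.
Δx_E = 0.5075 × (+20) / 0.3075 = 10.15 / 0.3075 ≈ 33.01.

Δx_E = 33.01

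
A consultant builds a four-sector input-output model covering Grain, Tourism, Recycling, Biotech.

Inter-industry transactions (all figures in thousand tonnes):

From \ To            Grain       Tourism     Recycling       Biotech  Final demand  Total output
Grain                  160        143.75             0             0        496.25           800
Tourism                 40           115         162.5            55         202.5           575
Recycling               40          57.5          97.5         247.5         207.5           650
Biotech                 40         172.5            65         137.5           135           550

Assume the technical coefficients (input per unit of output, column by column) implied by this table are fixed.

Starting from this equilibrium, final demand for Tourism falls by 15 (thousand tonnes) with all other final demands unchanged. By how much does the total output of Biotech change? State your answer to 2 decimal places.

Δx_B = -11.06

Technical coefficients a_ij = z_ij / X_j:
  a_GG = 160/800 = 0.20, a_TG = 40/800 = 0.05, a_RG = 40/800 = 0.05, a_BG = 40/800 = 0.05
  a_GT = 143.75/575 = 0.25, a_TT = 115/575 = 0.20, a_RT = 57.5/575 = 0.10, a_BT = 172.5/575 = 0.30
  a_GR = 0/650 = 0.00, a_TR = 162.5/650 = 0.25, a_RR = 97.5/650 = 0.15, a_BR = 65/650 = 0.10
  a_GB = 0/550 = 0.00, a_TB = 55/550 = 0.10, a_RB = 247.5/550 = 0.45, a_BB = 137.5/550 = 0.25
I − A =
  [   0.80    -0.25     0.00     0.00]
  [  -0.05     0.80    -0.25    -0.10]
  [  -0.05    -0.10     0.85    -0.45]
  [  -0.05    -0.30    -0.10     0.75]
Compute the cofactors C_ij = (−1)^(i+j)·(3×3 minor ij) of I−A; the adjugate is their transpose:
adj(I−A) = Cᵀ =
  [ 0.395000   0.148125   0.049375   0.049375]
  [ 0.049375   0.474000   0.158000   0.158000]
  [ 0.057500   0.183000   0.445375   0.291625]
  [ 0.053750   0.223875   0.125875   0.510250]
det(I−A) = Σ_j (I−A)_1j·C_1j = (0.80)(0.395000) + (-0.25)(0.049375) + (0.00)(0.057500) + (0.00)(0.053750) = 0.30365625
(I − A)⁻¹ = adj(I−A) / det(I−A) ≈
  [   1.3008     0.4878     0.1626     0.1626]
  [   0.1626     1.5610     0.5203     0.5203]
  [   0.1894     0.6027     1.4667     0.9604]
  [   0.1770     0.7373     0.4145     1.6804]
Δx = (I − A)⁻¹ Δd with Δd having -15 in the Tourism component and 0 elsewhere.
So Δx_B = L_BT · (-15), where L_BT = adj(I−A)_BT / det(I−A) = 0.223875 / 0.30365625.
Δx_B = 0.223875 × (-15) / 0.30365625 = -3.358125 / 0.30365625 ≈ -11.06.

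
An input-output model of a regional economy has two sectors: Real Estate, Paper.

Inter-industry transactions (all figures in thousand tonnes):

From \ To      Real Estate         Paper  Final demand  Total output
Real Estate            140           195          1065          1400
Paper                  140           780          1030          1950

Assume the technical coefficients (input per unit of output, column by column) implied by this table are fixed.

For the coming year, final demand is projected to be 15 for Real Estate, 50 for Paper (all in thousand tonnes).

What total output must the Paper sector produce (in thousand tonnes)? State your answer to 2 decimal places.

x_P = 87.74

Technical coefficients a_ij = z_ij / X_j:
  a_RR = 140/1400 = 0.10, a_PR = 140/1400 = 0.10
  a_RP = 195/1950 = 0.10, a_PP = 780/1950 = 0.40
I − A =
  [   0.90    -0.10]
  [  -0.10     0.60]
det(I−A) = (0.90)(0.60) − (-0.10)(-0.10) = 0.5300
adj(I−A) = [[0.60, 0.10], [0.10, 0.90]]
(I − A)⁻¹ = adj(I−A) / det(I−A) ≈
  [   1.1321     0.1887]
  [   0.1887     1.6981]
x = (I − A)⁻¹ d = adj(I−A)·d / det(I−A), with det(I−A) = 0.5300:
  x_R = (0.60·15 + 0.10·50) / 0.5300 = 14.00 / 0.5300 ≈ 26.42
  x_P = (0.10·15 + 0.90·50) / 0.5300 = 46.50 / 0.5300 ≈ 87.74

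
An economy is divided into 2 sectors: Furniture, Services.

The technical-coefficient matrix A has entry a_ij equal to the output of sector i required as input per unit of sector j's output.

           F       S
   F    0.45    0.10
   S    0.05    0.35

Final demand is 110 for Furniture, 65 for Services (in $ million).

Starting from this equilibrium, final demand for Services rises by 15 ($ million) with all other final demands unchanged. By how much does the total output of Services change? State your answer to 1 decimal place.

I − A =
  [   0.55    -0.10]
  [  -0.05     0.65]
det(I−A) = (0.55)(0.65) − (-0.10)(-0.05) = 0.3525
adj(I−A) = [[0.65, 0.10], [0.05, 0.55]]
(I − A)⁻¹ = adj(I−A) / det(I−A) ≈
  [   1.8440     0.2837]
  [   0.1418     1.5603]
Δx = (I − A)⁻¹ Δd with Δd having +15 in the Services component and 0 elsewhere.
So Δx_S = L_SS · (+15), where L_SS = adj(I−A)_SS / det(I−A) = 0.55 / 0.3525.
Δx_S = 0.55 × (+15) / 0.3525 = 8.25 / 0.3525 ≈ 23.4.

Δx_S = 23.4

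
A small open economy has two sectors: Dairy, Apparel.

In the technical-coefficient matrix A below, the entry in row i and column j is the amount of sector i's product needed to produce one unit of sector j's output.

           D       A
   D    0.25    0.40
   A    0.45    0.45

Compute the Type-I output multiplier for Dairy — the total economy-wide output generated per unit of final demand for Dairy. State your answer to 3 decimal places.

I − A =
  [   0.75    -0.40]
  [  -0.45     0.55]
det(I−A) = (0.75)(0.55) − (-0.40)(-0.45) = 0.2325
adj(I−A) = [[0.55, 0.40], [0.45, 0.75]]
(I − A)⁻¹ = adj(I−A) / det(I−A) ≈
  [   2.3656     1.7204]
  [   1.9355     3.2258]
The output multiplier for sector j is the column-j sum of the Leontief inverse (I − A)⁻¹ = adj(I−A) / det(I−A).
Column D of adj(I−A): (0.55, 0.45); det(I−A) = 0.2325.
m_D = (0.55 + 0.45) / 0.2325 = 1.00 / 0.2325 ≈ 4.301.

m_D = 4.301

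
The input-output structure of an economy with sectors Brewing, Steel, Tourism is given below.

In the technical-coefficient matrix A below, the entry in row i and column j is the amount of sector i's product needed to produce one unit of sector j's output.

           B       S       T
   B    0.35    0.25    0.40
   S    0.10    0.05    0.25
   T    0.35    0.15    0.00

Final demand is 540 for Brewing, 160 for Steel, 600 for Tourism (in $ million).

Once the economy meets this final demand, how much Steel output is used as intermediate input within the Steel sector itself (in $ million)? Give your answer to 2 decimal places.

I − A =
  [   0.65    -0.25    -0.40]
  [  -0.10     0.95    -0.25]
  [  -0.35    -0.15     1.00]
Cofactors of I−A, C_ij = (−1)^(i+j)·(minor ij) (rows/columns in the sector order above):
  C_11 = (0.95)(1.00) − (-0.25)(-0.15) = 0.9125
  C_12 = −[(-0.10)(1.00) − (-0.25)(-0.35)] = 0.1875
  C_13 = (-0.10)(-0.15) − (0.95)(-0.35) = 0.3475
  C_21 = −[(-0.25)(1.00) − (-0.40)(-0.15)] = 0.3100
  C_22 = (0.65)(1.00) − (-0.40)(-0.35) = 0.5100
  C_23 = −[(0.65)(-0.15) − (-0.25)(-0.35)] = 0.1850
  C_31 = (-0.25)(-0.25) − (-0.40)(0.95) = 0.4425
  C_32 = −[(0.65)(-0.25) − (-0.40)(-0.10)] = 0.2025
  C_33 = (0.65)(0.95) − (-0.25)(-0.10) = 0.5925
det(I−A) = Σ_j (I−A)_1j·C_1j = (0.65)(0.9125) + (-0.25)(0.1875) + (-0.40)(0.3475) = 0.40725
adj(I−A) = Cᵀ =
  [ 0.9125   0.3100   0.4425]
  [ 0.1875   0.5100   0.2025]
  [ 0.3475   0.1850   0.5925]
(I − A)⁻¹ = adj(I−A) / det(I−A) ≈
  [   2.2406     0.7612     1.0866]
  [   0.4604     1.2523     0.4972]
  [   0.8533     0.4543     1.4549]
First solve x = (I − A)⁻¹ d = adj(I−A)·d / det(I−A); in particular x_S = (0.1875·540 + 0.5100·160 + 0.2025·600) / 0.40725 = 304.35 / 0.40725 ≈ 747.3297.
Intermediate flow from S to S: z_SS = a_SS · x_S = 0.05 × 304.35 / 0.40725 = 15.2175 / 0.40725 ≈ 37.37.

z_SS = 37.37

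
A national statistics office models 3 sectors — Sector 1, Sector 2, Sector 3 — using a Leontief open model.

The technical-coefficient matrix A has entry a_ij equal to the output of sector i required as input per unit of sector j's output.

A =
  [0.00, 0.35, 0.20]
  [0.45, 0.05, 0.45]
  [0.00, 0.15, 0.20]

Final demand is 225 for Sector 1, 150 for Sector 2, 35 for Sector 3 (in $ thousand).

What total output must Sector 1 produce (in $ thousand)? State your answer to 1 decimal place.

x_1 = 387.8

I − A =
  [   1.00    -0.35    -0.20]
  [  -0.45     0.95    -0.45]
  [   0.00    -0.15     0.80]
Cofactors of I−A, C_ij = (−1)^(i+j)·(minor ij) (rows/columns in the sector order above):
  C_11 = (0.95)(0.80) − (-0.45)(-0.15) = 0.6925
  C_12 = −[(-0.45)(0.80) − (-0.45)(0.00)] = 0.3600
  C_13 = (-0.45)(-0.15) − (0.95)(0.00) = 0.0675
  C_21 = −[(-0.35)(0.80) − (-0.20)(-0.15)] = 0.3100
  C_22 = (1.00)(0.80) − (-0.20)(0.00) = 0.8000
  C_23 = −[(1.00)(-0.15) − (-0.35)(0.00)] = 0.1500
  C_31 = (-0.35)(-0.45) − (-0.20)(0.95) = 0.3475
  C_32 = −[(1.00)(-0.45) − (-0.20)(-0.45)] = 0.5400
  C_33 = (1.00)(0.95) − (-0.35)(-0.45) = 0.7925
det(I−A) = Σ_j (I−A)_1j·C_1j = (1.00)(0.6925) + (-0.35)(0.3600) + (-0.20)(0.0675) = 0.5530
adj(I−A) = Cᵀ =
  [ 0.6925   0.3100   0.3475]
  [ 0.3600   0.8000   0.5400]
  [ 0.0675   0.1500   0.7925]
(I − A)⁻¹ = adj(I−A) / det(I−A) ≈
  [   1.2523     0.5606     0.6284]
  [   0.6510     1.4467     0.9765]
  [   0.1221     0.2712     1.4331]
x = (I − A)⁻¹ d = adj(I−A)·d / det(I−A), with det(I−A) = 0.5530:
  x_1 = (0.6925·225 + 0.3100·150 + 0.3475·35) / 0.5530 = 214.475 / 0.5530 ≈ 387.8
  x_2 = (0.3600·225 + 0.8000·150 + 0.5400·35) / 0.5530 = 219.90 / 0.5530 ≈ 397.6
  x_3 = (0.0675·225 + 0.1500·150 + 0.7925·35) / 0.5530 = 65.425 / 0.5530 ≈ 118.3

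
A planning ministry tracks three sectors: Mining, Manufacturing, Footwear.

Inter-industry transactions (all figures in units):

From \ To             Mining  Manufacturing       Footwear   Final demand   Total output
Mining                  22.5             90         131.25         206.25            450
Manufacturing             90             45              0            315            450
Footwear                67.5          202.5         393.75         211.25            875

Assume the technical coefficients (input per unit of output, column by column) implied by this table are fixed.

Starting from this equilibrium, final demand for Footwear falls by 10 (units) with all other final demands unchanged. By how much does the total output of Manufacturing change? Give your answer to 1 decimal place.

Technical coefficients a_ij = z_ij / X_j:
  a_11 = 22.5/450 = 0.05, a_21 = 90/450 = 0.20, a_31 = 67.5/450 = 0.15
  a_12 = 90/450 = 0.20, a_22 = 45/450 = 0.10, a_32 = 202.5/450 = 0.45
  a_13 = 131.25/875 = 0.15, a_23 = 0/875 = 0.00, a_33 = 393.75/875 = 0.45
I − A =
  [   0.95    -0.20    -0.15]
  [  -0.20     0.90     0.00]
  [  -0.15    -0.45     0.55]
Cofactors of I−A, C_ij = (−1)^(i+j)·(minor ij) (rows/columns in the sector order above):
  C_11 = (0.90)(0.55) − (0.00)(-0.45) = 0.4950
  C_12 = −[(-0.20)(0.55) − (0.00)(-0.15)] = 0.1100
  C_13 = (-0.20)(-0.45) − (0.90)(-0.15) = 0.2250
  C_21 = −[(-0.20)(0.55) − (-0.15)(-0.45)] = 0.1775
  C_22 = (0.95)(0.55) − (-0.15)(-0.15) = 0.5000
  C_23 = −[(0.95)(-0.45) − (-0.20)(-0.15)] = 0.4575
  C_31 = (-0.20)(0.00) − (-0.15)(0.90) = 0.1350
  C_32 = −[(0.95)(0.00) − (-0.15)(-0.20)] = 0.0300
  C_33 = (0.95)(0.90) − (-0.20)(-0.20) = 0.8150
det(I−A) = Σ_j (I−A)_1j·C_1j = (0.95)(0.4950) + (-0.20)(0.1100) + (-0.15)(0.2250) = 0.4145
adj(I−A) = Cᵀ =
  [ 0.4950   0.1775   0.1350]
  [ 0.1100   0.5000   0.0300]
  [ 0.2250   0.4575   0.8150]
(I − A)⁻¹ = adj(I−A) / det(I−A) ≈
  [   1.1942     0.4282     0.3257]
  [   0.2654     1.2063     0.0724]
  [   0.5428     1.1037     1.9662]
Δx = (I − A)⁻¹ Δd with Δd having -10 in the Footwear component and 0 elsewhere.
So Δx_2 = L_23 · (-10), where L_23 = adj(I−A)_23 / det(I−A) = 0.0300 / 0.4145.
Δx_2 = 0.0300 × (-10) / 0.4145 = -0.30 / 0.4145 ≈ -0.7.

Δx_2 = -0.7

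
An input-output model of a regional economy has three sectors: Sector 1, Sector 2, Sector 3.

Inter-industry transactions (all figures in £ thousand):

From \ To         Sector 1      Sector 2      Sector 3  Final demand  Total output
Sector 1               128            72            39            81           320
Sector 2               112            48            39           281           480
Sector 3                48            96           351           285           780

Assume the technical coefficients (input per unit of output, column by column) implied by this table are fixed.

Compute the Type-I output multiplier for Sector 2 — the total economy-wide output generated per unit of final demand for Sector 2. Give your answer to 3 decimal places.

m_2 = 2.223

Technical coefficients a_ij = z_ij / X_j:
  a_11 = 128/320 = 0.40, a_21 = 112/320 = 0.35, a_31 = 48/320 = 0.15
  a_12 = 72/480 = 0.15, a_22 = 48/480 = 0.10, a_32 = 96/480 = 0.20
  a_13 = 39/780 = 0.05, a_23 = 39/780 = 0.05, a_33 = 351/780 = 0.45
I − A =
  [   0.60    -0.15    -0.05]
  [  -0.35     0.90    -0.05]
  [  -0.15    -0.20     0.55]
Cofactors of I−A, C_ij = (−1)^(i+j)·(minor ij) (rows/columns in the sector order above):
  C_11 = (0.90)(0.55) − (-0.05)(-0.20) = 0.4850
  C_12 = −[(-0.35)(0.55) − (-0.05)(-0.15)] = 0.2000
  C_13 = (-0.35)(-0.20) − (0.90)(-0.15) = 0.2050
  C_21 = −[(-0.15)(0.55) − (-0.05)(-0.20)] = 0.0925
  C_22 = (0.60)(0.55) − (-0.05)(-0.15) = 0.3225
  C_23 = −[(0.60)(-0.20) − (-0.15)(-0.15)] = 0.1425
  C_31 = (-0.15)(-0.05) − (-0.05)(0.90) = 0.0525
  C_32 = −[(0.60)(-0.05) − (-0.05)(-0.35)] = 0.0475
  C_33 = (0.60)(0.90) − (-0.15)(-0.35) = 0.4875
det(I−A) = Σ_j (I−A)_1j·C_1j = (0.60)(0.4850) + (-0.15)(0.2000) + (-0.05)(0.2050) = 0.25075
adj(I−A) = Cᵀ =
  [ 0.4850   0.0925   0.0525]
  [ 0.2000   0.3225   0.0475]
  [ 0.2050   0.1425   0.4875]
(I − A)⁻¹ = adj(I−A) / det(I−A) ≈
  [   1.9342     0.3689     0.2094]
  [   0.7976     1.2861     0.1894]
  [   0.8175     0.5683     1.9442]
The output multiplier for sector j is the column-j sum of the Leontief inverse (I − A)⁻¹ = adj(I−A) / det(I−A).
Column 2 of adj(I−A): (0.0925, 0.3225, 0.1425); det(I−A) = 0.25075.
m_2 = (0.0925 + 0.3225 + 0.1425) / 0.25075 = 0.5575 / 0.25075 ≈ 2.223.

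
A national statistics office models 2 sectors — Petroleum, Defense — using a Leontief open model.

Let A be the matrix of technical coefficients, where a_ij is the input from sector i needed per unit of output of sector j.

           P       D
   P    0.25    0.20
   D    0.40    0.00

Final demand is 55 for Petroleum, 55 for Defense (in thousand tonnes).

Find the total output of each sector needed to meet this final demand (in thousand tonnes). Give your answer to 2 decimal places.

x_P = 98.51, x_D = 94.40

I − A =
  [   0.75    -0.20]
  [  -0.40     1.00]
det(I−A) = (0.75)(1.00) − (-0.20)(-0.40) = 0.6700
adj(I−A) = [[1.00, 0.20], [0.40, 0.75]]
(I − A)⁻¹ = adj(I−A) / det(I−A) ≈
  [   1.4925     0.2985]
  [   0.5970     1.1194]
x = (I − A)⁻¹ d = adj(I−A)·d / det(I−A), with det(I−A) = 0.6700:
  x_P = (1.00·55 + 0.20·55) / 0.6700 = 66.00 / 0.6700 ≈ 98.51
  x_D = (0.40·55 + 0.75·55) / 0.6700 = 63.25 / 0.6700 ≈ 94.40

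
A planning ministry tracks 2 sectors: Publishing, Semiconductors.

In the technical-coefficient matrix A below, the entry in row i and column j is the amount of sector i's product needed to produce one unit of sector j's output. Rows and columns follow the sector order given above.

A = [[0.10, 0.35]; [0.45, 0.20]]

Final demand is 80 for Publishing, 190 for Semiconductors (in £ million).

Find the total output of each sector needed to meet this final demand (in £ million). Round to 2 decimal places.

I − A =
  [   0.90    -0.35]
  [  -0.45     0.80]
det(I−A) = (0.90)(0.80) − (-0.35)(-0.45) = 0.5625
adj(I−A) = [[0.80, 0.35], [0.45, 0.90]]
(I − A)⁻¹ = adj(I−A) / det(I−A) ≈
  [   1.4222     0.6222]
  [   0.8000     1.6000]
x = (I − A)⁻¹ d = adj(I−A)·d / det(I−A), with det(I−A) = 0.5625:
  x_P = (0.80·80 + 0.35·190) / 0.5625 = 130.50 / 0.5625 = 232.00
  x_S = (0.45·80 + 0.90·190) / 0.5625 = 207.00 / 0.5625 = 368.00

x_P = 232.00, x_S = 368.00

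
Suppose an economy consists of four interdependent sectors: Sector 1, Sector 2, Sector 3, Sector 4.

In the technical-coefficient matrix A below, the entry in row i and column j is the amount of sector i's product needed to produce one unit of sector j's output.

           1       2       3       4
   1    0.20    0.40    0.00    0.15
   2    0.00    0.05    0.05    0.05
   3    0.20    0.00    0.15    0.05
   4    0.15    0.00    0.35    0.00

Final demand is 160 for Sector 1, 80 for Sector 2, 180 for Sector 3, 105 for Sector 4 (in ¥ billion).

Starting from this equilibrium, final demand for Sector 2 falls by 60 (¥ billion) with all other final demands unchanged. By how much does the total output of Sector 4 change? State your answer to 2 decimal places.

Δx_4 = -7.95

I − A =
  [   0.80    -0.40     0.00    -0.15]
  [   0.00     0.95    -0.05    -0.05]
  [  -0.20     0.00     0.85    -0.05]
  [  -0.15     0.00    -0.35     1.00]
Compute the cofactors C_ij = (−1)^(i+j)·(3×3 minor ij) of I−A; the adjugate is their transpose:
adj(I−A) = Cᵀ =
  [ 0.790875   0.333000   0.076875   0.139125]
  [ 0.020250   0.636375   0.052875   0.037500]
  [ 0.197125   0.083000   0.735625   0.070500]
  [ 0.187625   0.079000   0.269000   0.642000]
det(I−A) = Σ_j (I−A)_1j·C_1j = (0.80)(0.790875) + (-0.40)(0.020250) + (0.00)(0.197125) + (-0.15)(0.187625) = 0.59645625
(I − A)⁻¹ = adj(I−A) / det(I−A) ≈
  [   1.3260     0.5583     0.1289     0.2333]
  [   0.0340     1.0669     0.0886     0.0629]
  [   0.3305     0.1392     1.2333     0.1182]
  [   0.3146     0.1324     0.4510     1.0764]
Δx = (I − A)⁻¹ Δd with Δd having -60 in the Sector 2 component and 0 elsewhere.
So Δx_4 = L_42 · (-60), where L_42 = adj(I−A)_42 / det(I−A) = 0.079000 / 0.59645625.
Δx_4 = 0.079000 × (-60) / 0.59645625 = -4.74 / 0.59645625 ≈ -7.95.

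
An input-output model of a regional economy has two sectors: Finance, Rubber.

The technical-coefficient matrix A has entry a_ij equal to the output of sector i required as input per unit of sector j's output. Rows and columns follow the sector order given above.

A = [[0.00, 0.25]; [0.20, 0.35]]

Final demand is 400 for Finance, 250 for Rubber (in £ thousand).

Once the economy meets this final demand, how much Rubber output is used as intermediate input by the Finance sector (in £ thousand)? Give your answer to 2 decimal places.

z_21 = 107.50

I − A =
  [   1.00    -0.25]
  [  -0.20     0.65]
det(I−A) = (1.00)(0.65) − (-0.25)(-0.20) = 0.6000
adj(I−A) = [[0.65, 0.25], [0.20, 1.00]]
(I − A)⁻¹ = adj(I−A) / det(I−A) ≈
  [   1.0833     0.4167]
  [   0.3333     1.6667]
First solve x = (I − A)⁻¹ d = adj(I−A)·d / det(I−A); in particular x_1 = (0.65·400 + 0.25·250) / 0.6000 = 322.50 / 0.6000 = 537.5000.
Intermediate flow from 2 to 1: z_21 = a_21 · x_1 = 0.20 × 322.50 / 0.6000 = 64.50 / 0.6000 = 107.50.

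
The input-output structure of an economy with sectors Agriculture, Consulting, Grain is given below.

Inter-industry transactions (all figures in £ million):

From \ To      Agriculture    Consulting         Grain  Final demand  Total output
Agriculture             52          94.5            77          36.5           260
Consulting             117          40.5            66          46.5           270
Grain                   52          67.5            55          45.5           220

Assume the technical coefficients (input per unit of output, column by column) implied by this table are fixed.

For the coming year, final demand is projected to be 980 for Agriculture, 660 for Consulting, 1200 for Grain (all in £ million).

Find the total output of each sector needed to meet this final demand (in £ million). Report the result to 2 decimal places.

x_1 = 5968.16, x_2 = 5737.50, x_3 = 5104.01

Technical coefficients a_ij = z_ij / X_j:
  a_11 = 52/260 = 0.20, a_21 = 117/260 = 0.45, a_31 = 52/260 = 0.20
  a_12 = 94.5/270 = 0.35, a_22 = 40.5/270 = 0.15, a_32 = 67.5/270 = 0.25
  a_13 = 77/220 = 0.35, a_23 = 66/220 = 0.30, a_33 = 55/220 = 0.25
I − A =
  [   0.80    -0.35    -0.35]
  [  -0.45     0.85    -0.30]
  [  -0.20    -0.25     0.75]
Cofactors of I−A, C_ij = (−1)^(i+j)·(minor ij) (rows/columns in the sector order above):
  C_11 = (0.85)(0.75) − (-0.30)(-0.25) = 0.5625
  C_12 = −[(-0.45)(0.75) − (-0.30)(-0.20)] = 0.3975
  C_13 = (-0.45)(-0.25) − (0.85)(-0.20) = 0.2825
  C_21 = −[(-0.35)(0.75) − (-0.35)(-0.25)] = 0.3500
  C_22 = (0.80)(0.75) − (-0.35)(-0.20) = 0.5300
  C_23 = −[(0.80)(-0.25) − (-0.35)(-0.20)] = 0.2700
  C_31 = (-0.35)(-0.30) − (-0.35)(0.85) = 0.4025
  C_32 = −[(0.80)(-0.30) − (-0.35)(-0.45)] = 0.3975
  C_33 = (0.80)(0.85) − (-0.35)(-0.45) = 0.5225
det(I−A) = Σ_j (I−A)_1j·C_1j = (0.80)(0.5625) + (-0.35)(0.3975) + (-0.35)(0.2825) = 0.2120
adj(I−A) = Cᵀ =
  [ 0.5625   0.3500   0.4025]
  [ 0.3975   0.5300   0.3975]
  [ 0.2825   0.2700   0.5225]
(I − A)⁻¹ = adj(I−A) / det(I−A) ≈
  [   2.6533     1.6509     1.8986]
  [   1.8750     2.5000     1.8750]
  [   1.3325     1.2736     2.4646]
x = (I − A)⁻¹ d = adj(I−A)·d / det(I−A), with det(I−A) = 0.2120:
  x_1 = (0.5625·980 + 0.3500·660 + 0.4025·1200) / 0.2120 = 1265.25 / 0.2120 ≈ 5968.16
  x_2 = (0.3975·980 + 0.5300·660 + 0.3975·1200) / 0.2120 = 1216.35 / 0.2120 = 5737.50
  x_3 = (0.2825·980 + 0.2700·660 + 0.5225·1200) / 0.2120 = 1082.05 / 0.2120 ≈ 5104.01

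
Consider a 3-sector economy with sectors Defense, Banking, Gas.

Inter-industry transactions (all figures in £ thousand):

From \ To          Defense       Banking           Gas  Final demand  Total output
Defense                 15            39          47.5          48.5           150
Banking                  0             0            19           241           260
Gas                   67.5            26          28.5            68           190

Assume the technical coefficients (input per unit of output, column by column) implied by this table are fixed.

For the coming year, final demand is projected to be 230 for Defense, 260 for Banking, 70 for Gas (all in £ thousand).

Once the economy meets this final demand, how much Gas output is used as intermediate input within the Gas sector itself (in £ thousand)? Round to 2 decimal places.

z_33 = 48.87

Technical coefficients a_ij = z_ij / X_j:
  a_11 = 15/150 = 0.10, a_21 = 0/150 = 0.00, a_31 = 67.5/150 = 0.45
  a_12 = 39/260 = 0.15, a_22 = 0/260 = 0.00, a_32 = 26/260 = 0.10
  a_13 = 47.5/190 = 0.25, a_23 = 19/190 = 0.10, a_33 = 28.5/190 = 0.15
I − A =
  [   0.90    -0.15    -0.25]
  [   0.00     1.00    -0.10]
  [  -0.45    -0.10     0.85]
Cofactors of I−A, C_ij = (−1)^(i+j)·(minor ij) (rows/columns in the sector order above):
  C_11 = (1.00)(0.85) − (-0.10)(-0.10) = 0.8400
  C_12 = −[(0.00)(0.85) − (-0.10)(-0.45)] = 0.0450
  C_13 = (0.00)(-0.10) − (1.00)(-0.45) = 0.4500
  C_21 = −[(-0.15)(0.85) − (-0.25)(-0.10)] = 0.1525
  C_22 = (0.90)(0.85) − (-0.25)(-0.45) = 0.6525
  C_23 = −[(0.90)(-0.10) − (-0.15)(-0.45)] = 0.1575
  C_31 = (-0.15)(-0.10) − (-0.25)(1.00) = 0.2650
  C_32 = −[(0.90)(-0.10) − (-0.25)(0.00)] = 0.0900
  C_33 = (0.90)(1.00) − (-0.15)(0.00) = 0.9000
det(I−A) = Σ_j (I−A)_1j·C_1j = (0.90)(0.8400) + (-0.15)(0.0450) + (-0.25)(0.4500) = 0.63675
adj(I−A) = Cᵀ =
  [ 0.8400   0.1525   0.2650]
  [ 0.0450   0.6525   0.0900]
  [ 0.4500   0.1575   0.9000]
(I − A)⁻¹ = adj(I−A) / det(I−A) ≈
  [   1.3192     0.2395     0.4162]
  [   0.0707     1.0247     0.1413]
  [   0.7067     0.2473     1.4134]
First solve x = (I − A)⁻¹ d = adj(I−A)·d / det(I−A); in particular x_3 = (0.4500·230 + 0.1575·260 + 0.9000·70) / 0.63675 = 207.45 / 0.63675 ≈ 325.7951.
Intermediate flow from 3 to 3: z_33 = a_33 · x_3 = 0.15 × 207.45 / 0.63675 = 31.1175 / 0.63675 ≈ 48.87.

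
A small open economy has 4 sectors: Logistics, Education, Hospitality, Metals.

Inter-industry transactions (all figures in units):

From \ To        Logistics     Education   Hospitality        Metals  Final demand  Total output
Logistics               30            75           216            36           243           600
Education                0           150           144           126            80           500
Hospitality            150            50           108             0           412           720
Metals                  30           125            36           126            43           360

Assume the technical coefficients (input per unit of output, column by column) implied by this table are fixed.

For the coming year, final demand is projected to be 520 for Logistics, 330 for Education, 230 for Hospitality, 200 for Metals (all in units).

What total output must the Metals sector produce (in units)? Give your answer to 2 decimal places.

Technical coefficients a_ij = z_ij / X_j:
  a_LL = 30/600 = 0.05, a_EL = 0/600 = 0.00, a_HL = 150/600 = 0.25, a_ML = 30/600 = 0.05
  a_LE = 75/500 = 0.15, a_EE = 150/500 = 0.30, a_HE = 50/500 = 0.10, a_ME = 125/500 = 0.25
  a_LH = 216/720 = 0.30, a_EH = 144/720 = 0.20, a_HH = 108/720 = 0.15, a_MH = 36/720 = 0.05
  a_LM = 36/360 = 0.10, a_EM = 126/360 = 0.35, a_HM = 0/360 = 0.00, a_MM = 126/360 = 0.35
I − A =
  [   0.95    -0.15    -0.30    -0.10]
  [   0.00     0.70    -0.20    -0.35]
  [  -0.25    -0.10     0.85     0.00]
  [  -0.05    -0.25    -0.05     0.65]
Compute the cofactors C_ij = (−1)^(i+j)·(3×3 minor ij) of I−A; the adjugate is their transpose:
adj(I−A) = Cᵀ =
  [ 0.297625   0.124125   0.140875   0.112625]
  [ 0.051750   0.470625   0.144375   0.261375]
  [ 0.093625   0.091875   0.343000   0.063875]
  [ 0.050000   0.197625   0.092750   0.486250]
det(I−A) = Σ_j (I−A)_1j·C_1j = (0.95)(0.297625) + (-0.15)(0.051750) + (-0.30)(0.093625) + (-0.10)(0.050000) = 0.24189375
(I − A)⁻¹ = adj(I−A) / det(I−A) ≈
  [   1.2304     0.5131     0.5824     0.4656]
  [   0.2139     1.9456     0.5969     1.0805]
  [   0.3871     0.3798     1.4180     0.2641]
  [   0.2067     0.8170     0.3834     2.0102]
x = (I − A)⁻¹ d = adj(I−A)·d / det(I−A), with det(I−A) = 0.24189375:
  x_L = (0.297625·520 + 0.124125·330 + 0.140875·230 + 0.112625·200) / 0.24189375 = 250.6525 / 0.24189375 ≈ 1036.21
  x_E = (0.051750·520 + 0.470625·330 + 0.144375·230 + 0.261375·200) / 0.24189375 = 267.6975 / 0.24189375 ≈ 1106.67
  x_H = (0.093625·520 + 0.091875·330 + 0.343000·230 + 0.063875·200) / 0.24189375 = 170.66875 / 0.24189375 ≈ 705.55
  x_M = (0.050000·520 + 0.197625·330 + 0.092750·230 + 0.486250·200) / 0.24189375 = 209.79875 / 0.24189375 ≈ 867.32

x_M = 867.32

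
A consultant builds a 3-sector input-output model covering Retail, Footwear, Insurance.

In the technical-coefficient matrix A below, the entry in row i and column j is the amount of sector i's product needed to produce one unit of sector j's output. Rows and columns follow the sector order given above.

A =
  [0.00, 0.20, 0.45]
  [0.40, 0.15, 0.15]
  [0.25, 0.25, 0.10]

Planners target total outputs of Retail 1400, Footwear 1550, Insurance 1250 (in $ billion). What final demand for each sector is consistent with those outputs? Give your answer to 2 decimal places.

I − A =
  [   1.00    -0.20    -0.45]
  [  -0.40     0.85    -0.15]
  [  -0.25    -0.25     0.90]
d = (I − A) x:
  d_1 = (+1.00)·1400 + (-0.20)·1550 + (-0.45)·1250 = 527.50
  d_2 = (-0.40)·1400 + (+0.85)·1550 + (-0.15)·1250 = 570.00
  d_3 = (-0.25)·1400 + (-0.25)·1550 + (+0.90)·1250 = 387.50

d_1 = 527.50, d_2 = 570.00, d_3 = 387.50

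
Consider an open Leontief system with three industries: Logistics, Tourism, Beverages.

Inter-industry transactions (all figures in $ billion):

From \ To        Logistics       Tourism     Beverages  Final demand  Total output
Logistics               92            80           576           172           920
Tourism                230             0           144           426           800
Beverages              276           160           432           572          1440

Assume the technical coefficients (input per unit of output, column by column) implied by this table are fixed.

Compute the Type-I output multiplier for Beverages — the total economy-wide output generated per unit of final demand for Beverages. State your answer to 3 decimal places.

Technical coefficients a_ij = z_ij / X_j:
  a_LL = 92/920 = 0.10, a_TL = 230/920 = 0.25, a_BL = 276/920 = 0.30
  a_LT = 80/800 = 0.10, a_TT = 0/800 = 0.00, a_BT = 160/800 = 0.20
  a_LB = 576/1440 = 0.40, a_TB = 144/1440 = 0.10, a_BB = 432/1440 = 0.30
I − A =
  [   0.90    -0.10    -0.40]
  [  -0.25     1.00    -0.10]
  [  -0.30    -0.20     0.70]
Cofactors of I−A, C_ij = (−1)^(i+j)·(minor ij) (rows/columns in the sector order above):
  C_11 = (1.00)(0.70) − (-0.10)(-0.20) = 0.6800
  C_12 = −[(-0.25)(0.70) − (-0.10)(-0.30)] = 0.2050
  C_13 = (-0.25)(-0.20) − (1.00)(-0.30) = 0.3500
  C_21 = −[(-0.10)(0.70) − (-0.40)(-0.20)] = 0.1500
  C_22 = (0.90)(0.70) − (-0.40)(-0.30) = 0.5100
  C_23 = −[(0.90)(-0.20) − (-0.10)(-0.30)] = 0.2100
  C_31 = (-0.10)(-0.10) − (-0.40)(1.00) = 0.4100
  C_32 = −[(0.90)(-0.10) − (-0.40)(-0.25)] = 0.1900
  C_33 = (0.90)(1.00) − (-0.10)(-0.25) = 0.8750
det(I−A) = Σ_j (I−A)_1j·C_1j = (0.90)(0.6800) + (-0.10)(0.2050) + (-0.40)(0.3500) = 0.4515
adj(I−A) = Cᵀ =
  [ 0.6800   0.1500   0.4100]
  [ 0.2050   0.5100   0.1900]
  [ 0.3500   0.2100   0.8750]
(I − A)⁻¹ = adj(I−A) / det(I−A) ≈
  [   1.5061     0.3322     0.9081]
  [   0.4540     1.1296     0.4208]
  [   0.7752     0.4651     1.9380]
The output multiplier for sector j is the column-j sum of the Leontief inverse (I − A)⁻¹ = adj(I−A) / det(I−A).
Column B of adj(I−A): (0.4100, 0.1900, 0.8750); det(I−A) = 0.4515.
m_B = (0.4100 + 0.1900 + 0.8750) / 0.4515 = 1.475 / 0.4515 ≈ 3.267.

m_B = 3.267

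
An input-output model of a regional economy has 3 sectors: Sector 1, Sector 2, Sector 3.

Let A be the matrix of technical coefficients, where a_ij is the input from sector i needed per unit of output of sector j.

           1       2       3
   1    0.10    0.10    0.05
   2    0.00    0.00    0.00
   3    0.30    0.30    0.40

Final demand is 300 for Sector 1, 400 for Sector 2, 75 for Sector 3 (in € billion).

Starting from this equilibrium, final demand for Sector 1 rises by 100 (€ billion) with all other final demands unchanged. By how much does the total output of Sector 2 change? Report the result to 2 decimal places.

I − A =
  [   0.90    -0.10    -0.05]
  [   0.00     1.00     0.00]
  [  -0.30    -0.30     0.60]
Cofactors of I−A, C_ij = (−1)^(i+j)·(minor ij) (rows/columns in the sector order above):
  C_11 = (1.00)(0.60) − (0.00)(-0.30) = 0.6000
  C_12 = −[(0.00)(0.60) − (0.00)(-0.30)] = 0.0000
  C_13 = (0.00)(-0.30) − (1.00)(-0.30) = 0.3000
  C_21 = −[(-0.10)(0.60) − (-0.05)(-0.30)] = 0.0750
  C_22 = (0.90)(0.60) − (-0.05)(-0.30) = 0.5250
  C_23 = −[(0.90)(-0.30) − (-0.10)(-0.30)] = 0.3000
  C_31 = (-0.10)(0.00) − (-0.05)(1.00) = 0.0500
  C_32 = −[(0.90)(0.00) − (-0.05)(0.00)] = 0.0000
  C_33 = (0.90)(1.00) − (-0.10)(0.00) = 0.9000
det(I−A) = Σ_j (I−A)_1j·C_1j = (0.90)(0.6000) + (-0.10)(0.0000) + (-0.05)(0.3000) = 0.5250
adj(I−A) = Cᵀ =
  [ 0.6000   0.0750   0.0500]
  [ 0.0000   0.5250   0.0000]
  [ 0.3000   0.3000   0.9000]
(I − A)⁻¹ = adj(I−A) / det(I−A) ≈
  [   1.1429     0.1429     0.0952]
  [   0.0000     1.0000     0.0000]
  [   0.5714     0.5714     1.7143]
Δx = (I − A)⁻¹ Δd with Δd having +100 in the Sector 1 component and 0 elsewhere.
So Δx_2 = L_21 · (+100), where L_21 = adj(I−A)_21 / det(I−A) = 0.0000 / 0.5250.
Δx_2 = 0.0000 × (+100) / 0.5250 = 0.00 / 0.5250 = 0.00.

Δx_2 = 0.00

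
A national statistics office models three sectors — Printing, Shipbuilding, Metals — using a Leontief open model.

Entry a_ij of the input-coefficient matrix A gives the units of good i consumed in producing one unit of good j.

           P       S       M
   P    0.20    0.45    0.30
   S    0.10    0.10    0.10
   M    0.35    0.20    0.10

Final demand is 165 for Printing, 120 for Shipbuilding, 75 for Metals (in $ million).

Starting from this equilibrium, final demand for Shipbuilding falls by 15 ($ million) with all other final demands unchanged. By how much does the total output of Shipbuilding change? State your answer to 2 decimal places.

Δx_S = -19.41

I − A =
  [   0.80    -0.45    -0.30]
  [  -0.10     0.90    -0.10]
  [  -0.35    -0.20     0.90]
Cofactors of I−A, C_ij = (−1)^(i+j)·(minor ij) (rows/columns in the sector order above):
  C_11 = (0.90)(0.90) − (-0.10)(-0.20) = 0.7900
  C_12 = −[(-0.10)(0.90) − (-0.10)(-0.35)] = 0.1250
  C_13 = (-0.10)(-0.20) − (0.90)(-0.35) = 0.3350
  C_21 = −[(-0.45)(0.90) − (-0.30)(-0.20)] = 0.4650
  C_22 = (0.80)(0.90) − (-0.30)(-0.35) = 0.6150
  C_23 = −[(0.80)(-0.20) − (-0.45)(-0.35)] = 0.3175
  C_31 = (-0.45)(-0.10) − (-0.30)(0.90) = 0.3150
  C_32 = −[(0.80)(-0.10) − (-0.30)(-0.10)] = 0.1100
  C_33 = (0.80)(0.90) − (-0.45)(-0.10) = 0.6750
det(I−A) = Σ_j (I−A)_1j·C_1j = (0.80)(0.7900) + (-0.45)(0.1250) + (-0.30)(0.3350) = 0.47525
adj(I−A) = Cᵀ =
  [ 0.7900   0.4650   0.3150]
  [ 0.1250   0.6150   0.1100]
  [ 0.3350   0.3175   0.6750]
(I − A)⁻¹ = adj(I−A) / det(I−A) ≈
  [   1.6623     0.9784     0.6628]
  [   0.2630     1.2941     0.2315]
  [   0.7049     0.6681     1.4203]
Δx = (I − A)⁻¹ Δd with Δd having -15 in the Shipbuilding component and 0 elsewhere.
So Δx_S = L_SS · (-15), where L_SS = adj(I−A)_SS / det(I−A) = 0.6150 / 0.47525.
Δx_S = 0.6150 × (-15) / 0.47525 = -9.225 / 0.47525 ≈ -19.41.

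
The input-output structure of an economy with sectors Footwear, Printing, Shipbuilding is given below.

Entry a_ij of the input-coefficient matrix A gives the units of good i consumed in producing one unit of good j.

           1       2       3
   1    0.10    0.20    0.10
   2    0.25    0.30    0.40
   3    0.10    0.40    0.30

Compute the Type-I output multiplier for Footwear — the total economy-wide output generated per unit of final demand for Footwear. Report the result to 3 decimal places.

m_1 = 3.017

I − A =
  [   0.90    -0.20    -0.10]
  [  -0.25     0.70    -0.40]
  [  -0.10    -0.40     0.70]
Cofactors of I−A, C_ij = (−1)^(i+j)·(minor ij) (rows/columns in the sector order above):
  C_11 = (0.70)(0.70) − (-0.40)(-0.40) = 0.3300
  C_12 = −[(-0.25)(0.70) − (-0.40)(-0.10)] = 0.2150
  C_13 = (-0.25)(-0.40) − (0.70)(-0.10) = 0.1700
  C_21 = −[(-0.20)(0.70) − (-0.10)(-0.40)] = 0.1800
  C_22 = (0.90)(0.70) − (-0.10)(-0.10) = 0.6200
  C_23 = −[(0.90)(-0.40) − (-0.20)(-0.10)] = 0.3800
  C_31 = (-0.20)(-0.40) − (-0.10)(0.70) = 0.1500
  C_32 = −[(0.90)(-0.40) − (-0.10)(-0.25)] = 0.3850
  C_33 = (0.90)(0.70) − (-0.20)(-0.25) = 0.5800
det(I−A) = Σ_j (I−A)_1j·C_1j = (0.90)(0.3300) + (-0.20)(0.2150) + (-0.10)(0.1700) = 0.2370
adj(I−A) = Cᵀ =
  [ 0.3300   0.1800   0.1500]
  [ 0.2150   0.6200   0.3850]
  [ 0.1700   0.3800   0.5800]
(I − A)⁻¹ = adj(I−A) / det(I−A) ≈
  [   1.3924     0.7595     0.6329]
  [   0.9072     2.6160     1.6245]
  [   0.7173     1.6034     2.4473]
The output multiplier for sector j is the column-j sum of the Leontief inverse (I − A)⁻¹ = adj(I−A) / det(I−A).
Column 1 of adj(I−A): (0.3300, 0.2150, 0.1700); det(I−A) = 0.2370.
m_1 = (0.3300 + 0.2150 + 0.1700) / 0.2370 = 0.715 / 0.2370 ≈ 3.017.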